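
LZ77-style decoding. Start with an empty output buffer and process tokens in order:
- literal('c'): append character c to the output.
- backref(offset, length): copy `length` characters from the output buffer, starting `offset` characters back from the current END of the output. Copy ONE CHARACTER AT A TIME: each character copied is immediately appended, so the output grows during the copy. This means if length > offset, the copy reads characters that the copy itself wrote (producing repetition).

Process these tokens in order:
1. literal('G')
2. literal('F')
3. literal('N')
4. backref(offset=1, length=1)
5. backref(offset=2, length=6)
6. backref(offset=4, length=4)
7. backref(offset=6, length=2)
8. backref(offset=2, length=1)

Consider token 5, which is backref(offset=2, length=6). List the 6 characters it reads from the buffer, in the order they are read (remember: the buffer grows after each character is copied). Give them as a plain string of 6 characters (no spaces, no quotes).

Token 1: literal('G'). Output: "G"
Token 2: literal('F'). Output: "GF"
Token 3: literal('N'). Output: "GFN"
Token 4: backref(off=1, len=1). Copied 'N' from pos 2. Output: "GFNN"
Token 5: backref(off=2, len=6). Buffer before: "GFNN" (len 4)
  byte 1: read out[2]='N', append. Buffer now: "GFNNN"
  byte 2: read out[3]='N', append. Buffer now: "GFNNNN"
  byte 3: read out[4]='N', append. Buffer now: "GFNNNNN"
  byte 4: read out[5]='N', append. Buffer now: "GFNNNNNN"
  byte 5: read out[6]='N', append. Buffer now: "GFNNNNNNN"
  byte 6: read out[7]='N', append. Buffer now: "GFNNNNNNNN"

Answer: NNNNNN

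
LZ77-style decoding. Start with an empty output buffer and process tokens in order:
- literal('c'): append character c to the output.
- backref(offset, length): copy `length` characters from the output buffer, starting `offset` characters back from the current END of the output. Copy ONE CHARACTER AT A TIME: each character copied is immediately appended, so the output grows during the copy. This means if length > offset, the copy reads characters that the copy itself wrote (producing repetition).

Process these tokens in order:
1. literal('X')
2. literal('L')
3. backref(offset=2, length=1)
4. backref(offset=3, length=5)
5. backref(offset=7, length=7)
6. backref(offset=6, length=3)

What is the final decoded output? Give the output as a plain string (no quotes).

Answer: XLXXLXXLLXXLXXLXXL

Derivation:
Token 1: literal('X'). Output: "X"
Token 2: literal('L'). Output: "XL"
Token 3: backref(off=2, len=1). Copied 'X' from pos 0. Output: "XLX"
Token 4: backref(off=3, len=5) (overlapping!). Copied 'XLXXL' from pos 0. Output: "XLXXLXXL"
Token 5: backref(off=7, len=7). Copied 'LXXLXXL' from pos 1. Output: "XLXXLXXLLXXLXXL"
Token 6: backref(off=6, len=3). Copied 'XXL' from pos 9. Output: "XLXXLXXLLXXLXXLXXL"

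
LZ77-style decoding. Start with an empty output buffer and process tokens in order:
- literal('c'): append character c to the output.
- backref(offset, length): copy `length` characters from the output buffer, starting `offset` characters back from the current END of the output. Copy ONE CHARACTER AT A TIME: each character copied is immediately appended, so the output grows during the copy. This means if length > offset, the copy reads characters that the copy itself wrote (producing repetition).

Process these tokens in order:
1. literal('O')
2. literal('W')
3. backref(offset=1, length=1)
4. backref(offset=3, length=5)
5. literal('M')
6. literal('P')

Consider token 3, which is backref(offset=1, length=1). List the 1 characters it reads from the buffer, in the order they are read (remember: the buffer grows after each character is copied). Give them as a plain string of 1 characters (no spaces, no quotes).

Answer: W

Derivation:
Token 1: literal('O'). Output: "O"
Token 2: literal('W'). Output: "OW"
Token 3: backref(off=1, len=1). Buffer before: "OW" (len 2)
  byte 1: read out[1]='W', append. Buffer now: "OWW"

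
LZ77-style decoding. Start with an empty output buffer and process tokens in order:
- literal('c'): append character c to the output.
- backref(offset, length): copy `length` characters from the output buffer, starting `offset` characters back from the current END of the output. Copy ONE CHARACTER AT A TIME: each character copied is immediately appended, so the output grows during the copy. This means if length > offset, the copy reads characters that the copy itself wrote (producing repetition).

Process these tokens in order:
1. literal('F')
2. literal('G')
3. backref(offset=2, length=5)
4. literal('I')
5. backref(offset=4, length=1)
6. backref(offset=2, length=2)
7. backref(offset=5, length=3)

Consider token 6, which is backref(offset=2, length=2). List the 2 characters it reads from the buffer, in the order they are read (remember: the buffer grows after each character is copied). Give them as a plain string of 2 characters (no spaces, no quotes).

Token 1: literal('F'). Output: "F"
Token 2: literal('G'). Output: "FG"
Token 3: backref(off=2, len=5) (overlapping!). Copied 'FGFGF' from pos 0. Output: "FGFGFGF"
Token 4: literal('I'). Output: "FGFGFGFI"
Token 5: backref(off=4, len=1). Copied 'F' from pos 4. Output: "FGFGFGFIF"
Token 6: backref(off=2, len=2). Buffer before: "FGFGFGFIF" (len 9)
  byte 1: read out[7]='I', append. Buffer now: "FGFGFGFIFI"
  byte 2: read out[8]='F', append. Buffer now: "FGFGFGFIFIF"

Answer: IF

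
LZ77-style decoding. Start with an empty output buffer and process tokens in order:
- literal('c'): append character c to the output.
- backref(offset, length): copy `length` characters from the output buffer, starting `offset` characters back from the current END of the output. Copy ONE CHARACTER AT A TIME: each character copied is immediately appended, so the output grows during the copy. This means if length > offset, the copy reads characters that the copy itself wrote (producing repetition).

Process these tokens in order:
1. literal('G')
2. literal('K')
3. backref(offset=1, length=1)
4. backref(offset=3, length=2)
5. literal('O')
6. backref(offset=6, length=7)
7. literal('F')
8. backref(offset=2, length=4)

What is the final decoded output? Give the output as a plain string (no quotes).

Token 1: literal('G'). Output: "G"
Token 2: literal('K'). Output: "GK"
Token 3: backref(off=1, len=1). Copied 'K' from pos 1. Output: "GKK"
Token 4: backref(off=3, len=2). Copied 'GK' from pos 0. Output: "GKKGK"
Token 5: literal('O'). Output: "GKKGKO"
Token 6: backref(off=6, len=7) (overlapping!). Copied 'GKKGKOG' from pos 0. Output: "GKKGKOGKKGKOG"
Token 7: literal('F'). Output: "GKKGKOGKKGKOGF"
Token 8: backref(off=2, len=4) (overlapping!). Copied 'GFGF' from pos 12. Output: "GKKGKOGKKGKOGFGFGF"

Answer: GKKGKOGKKGKOGFGFGF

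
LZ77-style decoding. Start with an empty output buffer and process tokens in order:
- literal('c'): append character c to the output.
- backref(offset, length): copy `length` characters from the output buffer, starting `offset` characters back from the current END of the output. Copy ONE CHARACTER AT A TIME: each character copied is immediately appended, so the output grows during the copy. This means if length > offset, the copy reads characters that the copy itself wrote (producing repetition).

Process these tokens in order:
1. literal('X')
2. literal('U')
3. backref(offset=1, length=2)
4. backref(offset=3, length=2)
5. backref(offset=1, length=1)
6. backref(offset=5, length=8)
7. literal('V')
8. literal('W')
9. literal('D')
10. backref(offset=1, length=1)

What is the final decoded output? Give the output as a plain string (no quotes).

Token 1: literal('X'). Output: "X"
Token 2: literal('U'). Output: "XU"
Token 3: backref(off=1, len=2) (overlapping!). Copied 'UU' from pos 1. Output: "XUUU"
Token 4: backref(off=3, len=2). Copied 'UU' from pos 1. Output: "XUUUUU"
Token 5: backref(off=1, len=1). Copied 'U' from pos 5. Output: "XUUUUUU"
Token 6: backref(off=5, len=8) (overlapping!). Copied 'UUUUUUUU' from pos 2. Output: "XUUUUUUUUUUUUUU"
Token 7: literal('V'). Output: "XUUUUUUUUUUUUUUV"
Token 8: literal('W'). Output: "XUUUUUUUUUUUUUUVW"
Token 9: literal('D'). Output: "XUUUUUUUUUUUUUUVWD"
Token 10: backref(off=1, len=1). Copied 'D' from pos 17. Output: "XUUUUUUUUUUUUUUVWDD"

Answer: XUUUUUUUUUUUUUUVWDD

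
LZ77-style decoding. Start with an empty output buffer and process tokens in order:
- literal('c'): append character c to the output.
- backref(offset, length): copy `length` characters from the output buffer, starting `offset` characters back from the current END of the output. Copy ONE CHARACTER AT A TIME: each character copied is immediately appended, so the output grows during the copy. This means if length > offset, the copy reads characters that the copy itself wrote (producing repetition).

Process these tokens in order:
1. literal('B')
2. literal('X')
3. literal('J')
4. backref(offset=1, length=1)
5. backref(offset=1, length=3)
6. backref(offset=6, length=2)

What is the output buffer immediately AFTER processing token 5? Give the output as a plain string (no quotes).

Token 1: literal('B'). Output: "B"
Token 2: literal('X'). Output: "BX"
Token 3: literal('J'). Output: "BXJ"
Token 4: backref(off=1, len=1). Copied 'J' from pos 2. Output: "BXJJ"
Token 5: backref(off=1, len=3) (overlapping!). Copied 'JJJ' from pos 3. Output: "BXJJJJJ"

Answer: BXJJJJJ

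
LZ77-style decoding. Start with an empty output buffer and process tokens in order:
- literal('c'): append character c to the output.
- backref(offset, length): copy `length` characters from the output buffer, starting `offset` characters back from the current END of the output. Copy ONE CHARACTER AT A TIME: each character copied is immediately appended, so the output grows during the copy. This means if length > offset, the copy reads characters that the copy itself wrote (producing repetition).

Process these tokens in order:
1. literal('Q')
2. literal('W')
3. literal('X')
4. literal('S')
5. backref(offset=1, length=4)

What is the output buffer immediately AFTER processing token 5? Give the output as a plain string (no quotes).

Token 1: literal('Q'). Output: "Q"
Token 2: literal('W'). Output: "QW"
Token 3: literal('X'). Output: "QWX"
Token 4: literal('S'). Output: "QWXS"
Token 5: backref(off=1, len=4) (overlapping!). Copied 'SSSS' from pos 3. Output: "QWXSSSSS"

Answer: QWXSSSSS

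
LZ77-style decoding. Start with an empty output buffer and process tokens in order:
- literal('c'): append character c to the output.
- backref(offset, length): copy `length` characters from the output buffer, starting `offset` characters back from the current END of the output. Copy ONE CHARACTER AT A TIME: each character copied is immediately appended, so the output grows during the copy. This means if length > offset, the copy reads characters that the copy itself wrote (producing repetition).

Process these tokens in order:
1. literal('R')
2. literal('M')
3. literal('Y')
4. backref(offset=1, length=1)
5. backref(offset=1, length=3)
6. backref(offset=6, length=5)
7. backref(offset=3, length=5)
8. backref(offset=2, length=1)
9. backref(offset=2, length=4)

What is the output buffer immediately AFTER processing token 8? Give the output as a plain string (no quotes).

Answer: RMYYYYYMYYYYYYYYYY

Derivation:
Token 1: literal('R'). Output: "R"
Token 2: literal('M'). Output: "RM"
Token 3: literal('Y'). Output: "RMY"
Token 4: backref(off=1, len=1). Copied 'Y' from pos 2. Output: "RMYY"
Token 5: backref(off=1, len=3) (overlapping!). Copied 'YYY' from pos 3. Output: "RMYYYYY"
Token 6: backref(off=6, len=5). Copied 'MYYYY' from pos 1. Output: "RMYYYYYMYYYY"
Token 7: backref(off=3, len=5) (overlapping!). Copied 'YYYYY' from pos 9. Output: "RMYYYYYMYYYYYYYYY"
Token 8: backref(off=2, len=1). Copied 'Y' from pos 15. Output: "RMYYYYYMYYYYYYYYYY"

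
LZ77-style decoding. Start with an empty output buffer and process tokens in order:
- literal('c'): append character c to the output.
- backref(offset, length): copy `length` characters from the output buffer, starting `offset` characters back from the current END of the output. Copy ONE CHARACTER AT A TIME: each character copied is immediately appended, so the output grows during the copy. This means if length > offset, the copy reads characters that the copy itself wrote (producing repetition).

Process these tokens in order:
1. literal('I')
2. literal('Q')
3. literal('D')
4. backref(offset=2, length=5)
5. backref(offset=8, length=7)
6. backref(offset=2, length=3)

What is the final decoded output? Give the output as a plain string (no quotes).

Answer: IQDQDQDQIQDQDQDQDQ

Derivation:
Token 1: literal('I'). Output: "I"
Token 2: literal('Q'). Output: "IQ"
Token 3: literal('D'). Output: "IQD"
Token 4: backref(off=2, len=5) (overlapping!). Copied 'QDQDQ' from pos 1. Output: "IQDQDQDQ"
Token 5: backref(off=8, len=7). Copied 'IQDQDQD' from pos 0. Output: "IQDQDQDQIQDQDQD"
Token 6: backref(off=2, len=3) (overlapping!). Copied 'QDQ' from pos 13. Output: "IQDQDQDQIQDQDQDQDQ"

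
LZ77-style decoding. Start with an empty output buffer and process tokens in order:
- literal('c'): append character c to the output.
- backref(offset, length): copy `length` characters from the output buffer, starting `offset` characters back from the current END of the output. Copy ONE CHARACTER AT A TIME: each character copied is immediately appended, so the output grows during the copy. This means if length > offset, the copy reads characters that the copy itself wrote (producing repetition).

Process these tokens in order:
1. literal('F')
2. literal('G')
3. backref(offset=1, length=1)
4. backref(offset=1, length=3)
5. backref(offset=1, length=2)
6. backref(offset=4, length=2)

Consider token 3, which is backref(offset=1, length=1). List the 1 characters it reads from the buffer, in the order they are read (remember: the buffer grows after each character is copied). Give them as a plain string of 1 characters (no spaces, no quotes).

Token 1: literal('F'). Output: "F"
Token 2: literal('G'). Output: "FG"
Token 3: backref(off=1, len=1). Buffer before: "FG" (len 2)
  byte 1: read out[1]='G', append. Buffer now: "FGG"

Answer: G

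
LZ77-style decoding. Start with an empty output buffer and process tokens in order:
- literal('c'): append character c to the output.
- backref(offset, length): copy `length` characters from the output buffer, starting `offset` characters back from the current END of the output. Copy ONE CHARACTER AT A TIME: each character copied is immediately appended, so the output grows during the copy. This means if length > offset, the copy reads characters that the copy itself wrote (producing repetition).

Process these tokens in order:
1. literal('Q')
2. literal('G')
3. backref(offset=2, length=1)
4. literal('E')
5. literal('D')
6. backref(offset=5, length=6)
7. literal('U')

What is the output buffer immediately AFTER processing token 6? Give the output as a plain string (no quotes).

Answer: QGQEDQGQEDQ

Derivation:
Token 1: literal('Q'). Output: "Q"
Token 2: literal('G'). Output: "QG"
Token 3: backref(off=2, len=1). Copied 'Q' from pos 0. Output: "QGQ"
Token 4: literal('E'). Output: "QGQE"
Token 5: literal('D'). Output: "QGQED"
Token 6: backref(off=5, len=6) (overlapping!). Copied 'QGQEDQ' from pos 0. Output: "QGQEDQGQEDQ"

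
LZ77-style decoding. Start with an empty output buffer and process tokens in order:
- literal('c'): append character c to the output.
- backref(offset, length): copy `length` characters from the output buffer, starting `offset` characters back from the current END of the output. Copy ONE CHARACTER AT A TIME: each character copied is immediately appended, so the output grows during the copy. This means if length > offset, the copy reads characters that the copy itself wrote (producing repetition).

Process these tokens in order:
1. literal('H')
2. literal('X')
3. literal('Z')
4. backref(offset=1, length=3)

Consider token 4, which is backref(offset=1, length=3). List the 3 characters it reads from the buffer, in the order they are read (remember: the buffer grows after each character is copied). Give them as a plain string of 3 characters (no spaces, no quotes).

Token 1: literal('H'). Output: "H"
Token 2: literal('X'). Output: "HX"
Token 3: literal('Z'). Output: "HXZ"
Token 4: backref(off=1, len=3). Buffer before: "HXZ" (len 3)
  byte 1: read out[2]='Z', append. Buffer now: "HXZZ"
  byte 2: read out[3]='Z', append. Buffer now: "HXZZZ"
  byte 3: read out[4]='Z', append. Buffer now: "HXZZZZ"

Answer: ZZZ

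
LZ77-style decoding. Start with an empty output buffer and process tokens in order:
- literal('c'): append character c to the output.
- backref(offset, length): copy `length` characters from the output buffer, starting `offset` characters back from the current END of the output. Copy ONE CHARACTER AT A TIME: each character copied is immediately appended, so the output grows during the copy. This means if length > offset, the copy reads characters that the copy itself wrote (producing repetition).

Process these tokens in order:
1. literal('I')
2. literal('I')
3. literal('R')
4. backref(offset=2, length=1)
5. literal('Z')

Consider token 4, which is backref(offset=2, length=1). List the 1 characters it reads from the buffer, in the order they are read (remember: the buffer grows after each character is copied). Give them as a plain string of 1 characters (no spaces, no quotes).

Token 1: literal('I'). Output: "I"
Token 2: literal('I'). Output: "II"
Token 3: literal('R'). Output: "IIR"
Token 4: backref(off=2, len=1). Buffer before: "IIR" (len 3)
  byte 1: read out[1]='I', append. Buffer now: "IIRI"

Answer: I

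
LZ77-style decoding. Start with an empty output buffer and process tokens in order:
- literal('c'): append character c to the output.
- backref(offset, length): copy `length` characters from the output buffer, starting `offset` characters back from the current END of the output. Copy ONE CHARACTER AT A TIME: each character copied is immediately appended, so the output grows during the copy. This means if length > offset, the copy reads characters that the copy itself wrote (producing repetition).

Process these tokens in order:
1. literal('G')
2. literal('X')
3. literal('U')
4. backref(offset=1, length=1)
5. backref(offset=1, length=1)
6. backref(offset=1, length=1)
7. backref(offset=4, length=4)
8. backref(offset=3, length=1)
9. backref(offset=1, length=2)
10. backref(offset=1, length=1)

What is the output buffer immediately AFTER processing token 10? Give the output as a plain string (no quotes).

Answer: GXUUUUUUUUUUUU

Derivation:
Token 1: literal('G'). Output: "G"
Token 2: literal('X'). Output: "GX"
Token 3: literal('U'). Output: "GXU"
Token 4: backref(off=1, len=1). Copied 'U' from pos 2. Output: "GXUU"
Token 5: backref(off=1, len=1). Copied 'U' from pos 3. Output: "GXUUU"
Token 6: backref(off=1, len=1). Copied 'U' from pos 4. Output: "GXUUUU"
Token 7: backref(off=4, len=4). Copied 'UUUU' from pos 2. Output: "GXUUUUUUUU"
Token 8: backref(off=3, len=1). Copied 'U' from pos 7. Output: "GXUUUUUUUUU"
Token 9: backref(off=1, len=2) (overlapping!). Copied 'UU' from pos 10. Output: "GXUUUUUUUUUUU"
Token 10: backref(off=1, len=1). Copied 'U' from pos 12. Output: "GXUUUUUUUUUUUU"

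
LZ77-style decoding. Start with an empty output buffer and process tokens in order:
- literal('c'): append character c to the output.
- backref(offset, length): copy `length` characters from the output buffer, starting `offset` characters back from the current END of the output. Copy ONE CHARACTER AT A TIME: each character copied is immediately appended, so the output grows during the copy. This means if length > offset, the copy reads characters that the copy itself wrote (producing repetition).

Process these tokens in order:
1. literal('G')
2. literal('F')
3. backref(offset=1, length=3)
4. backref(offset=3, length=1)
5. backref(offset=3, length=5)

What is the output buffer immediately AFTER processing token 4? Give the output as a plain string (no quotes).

Token 1: literal('G'). Output: "G"
Token 2: literal('F'). Output: "GF"
Token 3: backref(off=1, len=3) (overlapping!). Copied 'FFF' from pos 1. Output: "GFFFF"
Token 4: backref(off=3, len=1). Copied 'F' from pos 2. Output: "GFFFFF"

Answer: GFFFFF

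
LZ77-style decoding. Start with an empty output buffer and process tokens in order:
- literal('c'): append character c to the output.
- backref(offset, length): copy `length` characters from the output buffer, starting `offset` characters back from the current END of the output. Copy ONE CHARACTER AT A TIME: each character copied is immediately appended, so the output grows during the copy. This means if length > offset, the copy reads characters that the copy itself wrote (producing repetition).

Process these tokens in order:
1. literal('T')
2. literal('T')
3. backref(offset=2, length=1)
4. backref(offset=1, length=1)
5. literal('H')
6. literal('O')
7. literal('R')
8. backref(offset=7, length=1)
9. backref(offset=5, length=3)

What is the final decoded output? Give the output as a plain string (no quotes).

Token 1: literal('T'). Output: "T"
Token 2: literal('T'). Output: "TT"
Token 3: backref(off=2, len=1). Copied 'T' from pos 0. Output: "TTT"
Token 4: backref(off=1, len=1). Copied 'T' from pos 2. Output: "TTTT"
Token 5: literal('H'). Output: "TTTTH"
Token 6: literal('O'). Output: "TTTTHO"
Token 7: literal('R'). Output: "TTTTHOR"
Token 8: backref(off=7, len=1). Copied 'T' from pos 0. Output: "TTTTHORT"
Token 9: backref(off=5, len=3). Copied 'THO' from pos 3. Output: "TTTTHORTTHO"

Answer: TTTTHORTTHO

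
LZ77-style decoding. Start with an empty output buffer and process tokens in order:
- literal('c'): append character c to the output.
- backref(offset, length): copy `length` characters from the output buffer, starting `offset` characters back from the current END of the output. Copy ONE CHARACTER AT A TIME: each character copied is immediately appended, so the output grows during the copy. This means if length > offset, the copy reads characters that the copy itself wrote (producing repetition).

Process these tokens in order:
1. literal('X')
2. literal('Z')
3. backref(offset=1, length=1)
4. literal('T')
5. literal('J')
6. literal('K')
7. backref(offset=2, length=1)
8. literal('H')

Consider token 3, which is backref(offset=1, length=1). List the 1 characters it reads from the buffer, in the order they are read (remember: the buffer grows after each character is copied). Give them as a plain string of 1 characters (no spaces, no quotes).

Token 1: literal('X'). Output: "X"
Token 2: literal('Z'). Output: "XZ"
Token 3: backref(off=1, len=1). Buffer before: "XZ" (len 2)
  byte 1: read out[1]='Z', append. Buffer now: "XZZ"

Answer: Z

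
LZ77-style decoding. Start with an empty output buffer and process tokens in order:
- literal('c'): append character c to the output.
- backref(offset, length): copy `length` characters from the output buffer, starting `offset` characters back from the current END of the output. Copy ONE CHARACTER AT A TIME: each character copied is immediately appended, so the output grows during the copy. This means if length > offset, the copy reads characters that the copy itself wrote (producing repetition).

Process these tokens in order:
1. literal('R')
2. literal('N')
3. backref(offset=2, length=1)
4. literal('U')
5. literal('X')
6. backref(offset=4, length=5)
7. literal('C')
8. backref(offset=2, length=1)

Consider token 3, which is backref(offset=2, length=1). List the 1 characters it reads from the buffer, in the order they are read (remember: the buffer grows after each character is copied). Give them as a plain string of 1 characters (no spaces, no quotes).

Token 1: literal('R'). Output: "R"
Token 2: literal('N'). Output: "RN"
Token 3: backref(off=2, len=1). Buffer before: "RN" (len 2)
  byte 1: read out[0]='R', append. Buffer now: "RNR"

Answer: R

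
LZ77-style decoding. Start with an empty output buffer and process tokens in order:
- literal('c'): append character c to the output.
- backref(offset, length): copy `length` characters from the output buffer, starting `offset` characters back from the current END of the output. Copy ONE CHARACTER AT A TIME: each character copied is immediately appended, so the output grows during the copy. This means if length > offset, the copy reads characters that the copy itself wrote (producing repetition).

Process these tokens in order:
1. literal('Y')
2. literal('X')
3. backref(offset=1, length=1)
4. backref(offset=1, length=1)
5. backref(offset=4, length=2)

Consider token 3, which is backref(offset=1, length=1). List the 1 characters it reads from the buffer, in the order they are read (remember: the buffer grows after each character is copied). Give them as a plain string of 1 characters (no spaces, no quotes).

Token 1: literal('Y'). Output: "Y"
Token 2: literal('X'). Output: "YX"
Token 3: backref(off=1, len=1). Buffer before: "YX" (len 2)
  byte 1: read out[1]='X', append. Buffer now: "YXX"

Answer: X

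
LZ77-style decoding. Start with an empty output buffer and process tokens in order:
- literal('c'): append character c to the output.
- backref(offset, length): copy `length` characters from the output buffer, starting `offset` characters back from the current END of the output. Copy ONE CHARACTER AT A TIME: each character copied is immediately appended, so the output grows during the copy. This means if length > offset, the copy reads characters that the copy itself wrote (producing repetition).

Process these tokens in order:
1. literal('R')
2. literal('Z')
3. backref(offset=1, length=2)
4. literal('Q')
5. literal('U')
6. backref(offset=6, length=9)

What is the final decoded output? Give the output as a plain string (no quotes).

Token 1: literal('R'). Output: "R"
Token 2: literal('Z'). Output: "RZ"
Token 3: backref(off=1, len=2) (overlapping!). Copied 'ZZ' from pos 1. Output: "RZZZ"
Token 4: literal('Q'). Output: "RZZZQ"
Token 5: literal('U'). Output: "RZZZQU"
Token 6: backref(off=6, len=9) (overlapping!). Copied 'RZZZQURZZ' from pos 0. Output: "RZZZQURZZZQURZZ"

Answer: RZZZQURZZZQURZZ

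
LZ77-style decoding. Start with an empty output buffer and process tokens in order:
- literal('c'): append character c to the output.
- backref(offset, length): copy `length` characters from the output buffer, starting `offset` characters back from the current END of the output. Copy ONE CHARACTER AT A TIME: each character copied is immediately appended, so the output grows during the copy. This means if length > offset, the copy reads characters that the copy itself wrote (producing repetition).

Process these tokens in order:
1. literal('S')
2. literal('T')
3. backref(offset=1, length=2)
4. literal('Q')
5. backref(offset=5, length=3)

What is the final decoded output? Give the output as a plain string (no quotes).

Answer: STTTQSTT

Derivation:
Token 1: literal('S'). Output: "S"
Token 2: literal('T'). Output: "ST"
Token 3: backref(off=1, len=2) (overlapping!). Copied 'TT' from pos 1. Output: "STTT"
Token 4: literal('Q'). Output: "STTTQ"
Token 5: backref(off=5, len=3). Copied 'STT' from pos 0. Output: "STTTQSTT"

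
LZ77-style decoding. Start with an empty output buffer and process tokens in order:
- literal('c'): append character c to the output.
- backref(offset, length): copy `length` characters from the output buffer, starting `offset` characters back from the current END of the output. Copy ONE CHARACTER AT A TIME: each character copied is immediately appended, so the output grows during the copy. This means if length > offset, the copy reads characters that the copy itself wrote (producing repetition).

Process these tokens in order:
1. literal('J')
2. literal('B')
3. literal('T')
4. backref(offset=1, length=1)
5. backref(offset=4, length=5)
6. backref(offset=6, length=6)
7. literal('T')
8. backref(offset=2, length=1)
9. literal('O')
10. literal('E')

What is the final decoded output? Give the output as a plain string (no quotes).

Token 1: literal('J'). Output: "J"
Token 2: literal('B'). Output: "JB"
Token 3: literal('T'). Output: "JBT"
Token 4: backref(off=1, len=1). Copied 'T' from pos 2. Output: "JBTT"
Token 5: backref(off=4, len=5) (overlapping!). Copied 'JBTTJ' from pos 0. Output: "JBTTJBTTJ"
Token 6: backref(off=6, len=6). Copied 'TJBTTJ' from pos 3. Output: "JBTTJBTTJTJBTTJ"
Token 7: literal('T'). Output: "JBTTJBTTJTJBTTJT"
Token 8: backref(off=2, len=1). Copied 'J' from pos 14. Output: "JBTTJBTTJTJBTTJTJ"
Token 9: literal('O'). Output: "JBTTJBTTJTJBTTJTJO"
Token 10: literal('E'). Output: "JBTTJBTTJTJBTTJTJOE"

Answer: JBTTJBTTJTJBTTJTJOE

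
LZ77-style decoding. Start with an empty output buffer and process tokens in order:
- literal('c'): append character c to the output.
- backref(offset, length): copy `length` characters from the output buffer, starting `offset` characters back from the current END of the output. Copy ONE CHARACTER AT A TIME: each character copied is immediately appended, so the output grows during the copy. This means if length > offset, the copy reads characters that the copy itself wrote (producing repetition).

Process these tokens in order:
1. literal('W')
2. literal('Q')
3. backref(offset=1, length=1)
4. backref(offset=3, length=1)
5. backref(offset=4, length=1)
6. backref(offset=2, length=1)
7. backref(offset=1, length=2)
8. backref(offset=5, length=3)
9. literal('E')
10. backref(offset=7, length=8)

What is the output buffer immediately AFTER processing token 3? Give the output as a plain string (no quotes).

Answer: WQQ

Derivation:
Token 1: literal('W'). Output: "W"
Token 2: literal('Q'). Output: "WQ"
Token 3: backref(off=1, len=1). Copied 'Q' from pos 1. Output: "WQQ"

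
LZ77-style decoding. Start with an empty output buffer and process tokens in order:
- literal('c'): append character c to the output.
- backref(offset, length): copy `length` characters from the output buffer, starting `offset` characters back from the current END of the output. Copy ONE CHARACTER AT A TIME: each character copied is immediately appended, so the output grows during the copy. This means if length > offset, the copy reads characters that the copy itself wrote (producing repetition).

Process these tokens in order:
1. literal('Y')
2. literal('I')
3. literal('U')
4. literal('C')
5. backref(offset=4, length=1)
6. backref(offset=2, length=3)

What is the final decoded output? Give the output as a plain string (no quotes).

Answer: YIUCYCYC

Derivation:
Token 1: literal('Y'). Output: "Y"
Token 2: literal('I'). Output: "YI"
Token 3: literal('U'). Output: "YIU"
Token 4: literal('C'). Output: "YIUC"
Token 5: backref(off=4, len=1). Copied 'Y' from pos 0. Output: "YIUCY"
Token 6: backref(off=2, len=3) (overlapping!). Copied 'CYC' from pos 3. Output: "YIUCYCYC"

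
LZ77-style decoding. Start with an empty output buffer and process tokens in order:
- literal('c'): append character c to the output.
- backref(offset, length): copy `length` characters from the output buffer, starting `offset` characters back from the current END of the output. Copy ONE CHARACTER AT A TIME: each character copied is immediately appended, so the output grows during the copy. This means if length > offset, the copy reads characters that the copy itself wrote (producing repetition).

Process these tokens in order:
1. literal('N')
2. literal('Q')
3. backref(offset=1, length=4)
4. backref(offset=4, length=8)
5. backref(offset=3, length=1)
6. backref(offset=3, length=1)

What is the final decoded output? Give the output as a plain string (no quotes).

Token 1: literal('N'). Output: "N"
Token 2: literal('Q'). Output: "NQ"
Token 3: backref(off=1, len=4) (overlapping!). Copied 'QQQQ' from pos 1. Output: "NQQQQQ"
Token 4: backref(off=4, len=8) (overlapping!). Copied 'QQQQQQQQ' from pos 2. Output: "NQQQQQQQQQQQQQ"
Token 5: backref(off=3, len=1). Copied 'Q' from pos 11. Output: "NQQQQQQQQQQQQQQ"
Token 6: backref(off=3, len=1). Copied 'Q' from pos 12. Output: "NQQQQQQQQQQQQQQQ"

Answer: NQQQQQQQQQQQQQQQ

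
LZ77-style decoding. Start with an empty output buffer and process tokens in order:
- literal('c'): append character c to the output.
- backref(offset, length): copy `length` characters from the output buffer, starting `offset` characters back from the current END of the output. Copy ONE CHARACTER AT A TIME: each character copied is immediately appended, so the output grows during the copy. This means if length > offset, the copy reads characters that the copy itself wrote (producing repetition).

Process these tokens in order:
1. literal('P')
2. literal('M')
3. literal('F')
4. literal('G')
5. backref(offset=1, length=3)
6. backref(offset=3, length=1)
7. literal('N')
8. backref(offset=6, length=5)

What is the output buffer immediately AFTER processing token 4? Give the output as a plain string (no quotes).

Token 1: literal('P'). Output: "P"
Token 2: literal('M'). Output: "PM"
Token 3: literal('F'). Output: "PMF"
Token 4: literal('G'). Output: "PMFG"

Answer: PMFG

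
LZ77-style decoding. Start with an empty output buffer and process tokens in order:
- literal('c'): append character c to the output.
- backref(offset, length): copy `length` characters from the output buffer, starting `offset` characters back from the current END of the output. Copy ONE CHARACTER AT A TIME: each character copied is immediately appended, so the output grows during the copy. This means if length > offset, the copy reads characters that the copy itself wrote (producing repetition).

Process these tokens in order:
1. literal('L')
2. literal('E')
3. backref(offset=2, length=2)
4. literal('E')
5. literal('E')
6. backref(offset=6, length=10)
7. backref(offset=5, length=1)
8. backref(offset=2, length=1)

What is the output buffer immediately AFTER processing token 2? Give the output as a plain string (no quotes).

Token 1: literal('L'). Output: "L"
Token 2: literal('E'). Output: "LE"

Answer: LE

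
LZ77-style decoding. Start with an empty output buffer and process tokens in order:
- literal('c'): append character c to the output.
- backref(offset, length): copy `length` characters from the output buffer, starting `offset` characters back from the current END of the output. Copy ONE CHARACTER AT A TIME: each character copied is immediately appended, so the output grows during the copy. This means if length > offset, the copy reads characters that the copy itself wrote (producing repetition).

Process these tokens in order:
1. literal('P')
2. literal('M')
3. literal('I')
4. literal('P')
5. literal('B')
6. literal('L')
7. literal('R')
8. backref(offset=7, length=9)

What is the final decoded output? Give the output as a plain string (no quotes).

Token 1: literal('P'). Output: "P"
Token 2: literal('M'). Output: "PM"
Token 3: literal('I'). Output: "PMI"
Token 4: literal('P'). Output: "PMIP"
Token 5: literal('B'). Output: "PMIPB"
Token 6: literal('L'). Output: "PMIPBL"
Token 7: literal('R'). Output: "PMIPBLR"
Token 8: backref(off=7, len=9) (overlapping!). Copied 'PMIPBLRPM' from pos 0. Output: "PMIPBLRPMIPBLRPM"

Answer: PMIPBLRPMIPBLRPM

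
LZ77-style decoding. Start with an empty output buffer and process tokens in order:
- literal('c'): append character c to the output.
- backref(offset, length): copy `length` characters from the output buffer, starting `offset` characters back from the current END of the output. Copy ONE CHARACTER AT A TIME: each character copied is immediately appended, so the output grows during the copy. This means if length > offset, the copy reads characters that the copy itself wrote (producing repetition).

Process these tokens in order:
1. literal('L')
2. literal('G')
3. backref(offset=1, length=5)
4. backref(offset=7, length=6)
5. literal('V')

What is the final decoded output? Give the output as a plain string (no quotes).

Answer: LGGGGGGLGGGGGV

Derivation:
Token 1: literal('L'). Output: "L"
Token 2: literal('G'). Output: "LG"
Token 3: backref(off=1, len=5) (overlapping!). Copied 'GGGGG' from pos 1. Output: "LGGGGGG"
Token 4: backref(off=7, len=6). Copied 'LGGGGG' from pos 0. Output: "LGGGGGGLGGGGG"
Token 5: literal('V'). Output: "LGGGGGGLGGGGGV"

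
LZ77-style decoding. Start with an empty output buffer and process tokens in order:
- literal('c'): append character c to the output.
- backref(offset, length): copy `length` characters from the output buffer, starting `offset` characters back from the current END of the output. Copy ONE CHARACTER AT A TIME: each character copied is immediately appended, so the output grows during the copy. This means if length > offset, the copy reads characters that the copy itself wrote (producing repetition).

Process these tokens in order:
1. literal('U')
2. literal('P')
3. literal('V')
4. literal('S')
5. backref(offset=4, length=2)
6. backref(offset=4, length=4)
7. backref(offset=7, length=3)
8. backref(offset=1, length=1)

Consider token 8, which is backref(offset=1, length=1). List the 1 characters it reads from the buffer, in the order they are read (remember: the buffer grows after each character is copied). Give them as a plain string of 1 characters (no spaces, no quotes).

Token 1: literal('U'). Output: "U"
Token 2: literal('P'). Output: "UP"
Token 3: literal('V'). Output: "UPV"
Token 4: literal('S'). Output: "UPVS"
Token 5: backref(off=4, len=2). Copied 'UP' from pos 0. Output: "UPVSUP"
Token 6: backref(off=4, len=4). Copied 'VSUP' from pos 2. Output: "UPVSUPVSUP"
Token 7: backref(off=7, len=3). Copied 'SUP' from pos 3. Output: "UPVSUPVSUPSUP"
Token 8: backref(off=1, len=1). Buffer before: "UPVSUPVSUPSUP" (len 13)
  byte 1: read out[12]='P', append. Buffer now: "UPVSUPVSUPSUPP"

Answer: P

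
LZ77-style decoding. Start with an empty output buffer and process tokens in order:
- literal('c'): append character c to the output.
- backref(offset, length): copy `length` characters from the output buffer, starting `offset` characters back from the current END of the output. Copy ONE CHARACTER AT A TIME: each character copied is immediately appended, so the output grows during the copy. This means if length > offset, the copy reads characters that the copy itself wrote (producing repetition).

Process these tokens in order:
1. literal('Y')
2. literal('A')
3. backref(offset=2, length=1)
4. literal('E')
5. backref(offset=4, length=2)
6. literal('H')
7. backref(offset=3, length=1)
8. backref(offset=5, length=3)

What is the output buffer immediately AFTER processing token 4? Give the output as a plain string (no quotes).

Token 1: literal('Y'). Output: "Y"
Token 2: literal('A'). Output: "YA"
Token 3: backref(off=2, len=1). Copied 'Y' from pos 0. Output: "YAY"
Token 4: literal('E'). Output: "YAYE"

Answer: YAYE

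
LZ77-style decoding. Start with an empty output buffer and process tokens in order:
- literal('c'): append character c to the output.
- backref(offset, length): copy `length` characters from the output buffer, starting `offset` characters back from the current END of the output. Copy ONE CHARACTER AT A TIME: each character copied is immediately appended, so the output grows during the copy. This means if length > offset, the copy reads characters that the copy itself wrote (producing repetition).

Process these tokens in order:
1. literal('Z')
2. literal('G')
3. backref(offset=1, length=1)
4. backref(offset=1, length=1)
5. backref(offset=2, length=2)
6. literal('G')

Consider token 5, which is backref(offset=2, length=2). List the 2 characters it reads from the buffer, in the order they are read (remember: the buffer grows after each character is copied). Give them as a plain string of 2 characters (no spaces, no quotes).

Answer: GG

Derivation:
Token 1: literal('Z'). Output: "Z"
Token 2: literal('G'). Output: "ZG"
Token 3: backref(off=1, len=1). Copied 'G' from pos 1. Output: "ZGG"
Token 4: backref(off=1, len=1). Copied 'G' from pos 2. Output: "ZGGG"
Token 5: backref(off=2, len=2). Buffer before: "ZGGG" (len 4)
  byte 1: read out[2]='G', append. Buffer now: "ZGGGG"
  byte 2: read out[3]='G', append. Buffer now: "ZGGGGG"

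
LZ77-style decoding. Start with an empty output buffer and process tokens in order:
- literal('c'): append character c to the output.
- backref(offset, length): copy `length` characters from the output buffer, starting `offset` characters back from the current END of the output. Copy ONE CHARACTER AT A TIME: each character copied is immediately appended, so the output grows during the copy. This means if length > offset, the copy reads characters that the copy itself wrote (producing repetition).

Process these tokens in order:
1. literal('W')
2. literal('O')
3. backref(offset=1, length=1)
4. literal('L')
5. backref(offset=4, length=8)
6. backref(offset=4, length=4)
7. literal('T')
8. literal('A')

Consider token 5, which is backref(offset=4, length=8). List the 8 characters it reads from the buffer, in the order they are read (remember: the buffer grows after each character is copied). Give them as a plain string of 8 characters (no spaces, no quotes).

Token 1: literal('W'). Output: "W"
Token 2: literal('O'). Output: "WO"
Token 3: backref(off=1, len=1). Copied 'O' from pos 1. Output: "WOO"
Token 4: literal('L'). Output: "WOOL"
Token 5: backref(off=4, len=8). Buffer before: "WOOL" (len 4)
  byte 1: read out[0]='W', append. Buffer now: "WOOLW"
  byte 2: read out[1]='O', append. Buffer now: "WOOLWO"
  byte 3: read out[2]='O', append. Buffer now: "WOOLWOO"
  byte 4: read out[3]='L', append. Buffer now: "WOOLWOOL"
  byte 5: read out[4]='W', append. Buffer now: "WOOLWOOLW"
  byte 6: read out[5]='O', append. Buffer now: "WOOLWOOLWO"
  byte 7: read out[6]='O', append. Buffer now: "WOOLWOOLWOO"
  byte 8: read out[7]='L', append. Buffer now: "WOOLWOOLWOOL"

Answer: WOOLWOOL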